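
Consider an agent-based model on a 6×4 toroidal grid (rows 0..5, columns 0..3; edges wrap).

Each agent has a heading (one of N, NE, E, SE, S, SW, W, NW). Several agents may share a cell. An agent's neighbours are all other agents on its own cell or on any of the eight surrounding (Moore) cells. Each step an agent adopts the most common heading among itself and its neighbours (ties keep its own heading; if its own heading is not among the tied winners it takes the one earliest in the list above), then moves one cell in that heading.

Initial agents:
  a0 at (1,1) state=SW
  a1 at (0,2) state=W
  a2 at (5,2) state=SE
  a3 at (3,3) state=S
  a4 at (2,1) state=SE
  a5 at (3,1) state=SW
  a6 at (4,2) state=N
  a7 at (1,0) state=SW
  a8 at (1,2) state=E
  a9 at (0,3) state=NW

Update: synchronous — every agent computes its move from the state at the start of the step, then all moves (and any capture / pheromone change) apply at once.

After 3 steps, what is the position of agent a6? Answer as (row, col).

t=1: a0@(2,0):SW a1@(0,1):W a2@(0,3):SE a3@(4,3):S a4@(3,0):SW a5@(4,0):SW a6@(3,2):N a7@(2,3):SW a8@(1,3):E a9@(5,2):NW
t=2: a0@(3,3):SW a1@(0,0):W a2@(1,0):SE a3@(5,2):SW a4@(4,3):SW a5@(5,3):SW a6@(2,2):N a7@(3,2):SW a8@(2,2):SW a9@(4,1):NW
t=3: a0@(4,2):SW a1@(0,3):W a2@(2,1):SE a3@(0,1):SW a4@(5,2):SW a5@(0,2):SW a6@(3,1):SW a7@(4,1):SW a8@(3,1):SW a9@(5,0):SW

(3, 1)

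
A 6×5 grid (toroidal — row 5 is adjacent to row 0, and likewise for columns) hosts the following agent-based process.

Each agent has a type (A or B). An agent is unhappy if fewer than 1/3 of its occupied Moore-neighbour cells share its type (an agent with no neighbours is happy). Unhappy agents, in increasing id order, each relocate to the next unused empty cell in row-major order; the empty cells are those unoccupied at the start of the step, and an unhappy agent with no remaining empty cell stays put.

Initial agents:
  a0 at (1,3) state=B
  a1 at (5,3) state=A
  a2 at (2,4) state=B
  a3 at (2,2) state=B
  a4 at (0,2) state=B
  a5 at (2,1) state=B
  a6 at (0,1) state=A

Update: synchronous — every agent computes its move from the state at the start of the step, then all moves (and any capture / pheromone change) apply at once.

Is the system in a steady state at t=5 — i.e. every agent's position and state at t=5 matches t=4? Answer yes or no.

yes

t=1: a0@(1,3):B a1@(0,0):A a2@(2,4):B a3@(2,2):B a4@(0,2):B a5@(2,1):B a6@(0,3):A
t=2: a0@(1,3):B a1@(0,0):A a2@(2,4):B a3@(2,2):B a4@(0,2):B a5@(2,1):B a6@(0,1):A
t=3: (unchanged — steady state)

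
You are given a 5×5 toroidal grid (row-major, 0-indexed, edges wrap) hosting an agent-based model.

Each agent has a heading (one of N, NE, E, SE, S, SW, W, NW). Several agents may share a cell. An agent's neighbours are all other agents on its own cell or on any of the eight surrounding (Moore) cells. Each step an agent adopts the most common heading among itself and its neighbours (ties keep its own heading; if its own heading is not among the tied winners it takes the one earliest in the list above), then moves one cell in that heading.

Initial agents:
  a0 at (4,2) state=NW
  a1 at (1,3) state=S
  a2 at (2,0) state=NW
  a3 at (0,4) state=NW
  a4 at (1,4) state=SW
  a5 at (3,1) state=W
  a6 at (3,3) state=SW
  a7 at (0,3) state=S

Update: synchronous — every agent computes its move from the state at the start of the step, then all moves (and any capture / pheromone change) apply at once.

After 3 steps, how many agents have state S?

7

t=1: a0@(3,1):NW a1@(2,3):S a2@(1,4):NW a3@(1,4):S a4@(2,4):S a5@(2,0):NW a6@(4,2):SW a7@(1,3):S
t=2: a0@(2,0):NW a1@(3,3):S a2@(2,4):S a3@(2,4):S a4@(3,4):S a5@(1,4):NW a6@(0,1):SW a7@(2,3):S
t=3: a0@(3,0):S a1@(4,3):S a2@(3,4):S a3@(3,4):S a4@(4,4):S a5@(2,4):S a6@(1,0):SW a7@(3,3):S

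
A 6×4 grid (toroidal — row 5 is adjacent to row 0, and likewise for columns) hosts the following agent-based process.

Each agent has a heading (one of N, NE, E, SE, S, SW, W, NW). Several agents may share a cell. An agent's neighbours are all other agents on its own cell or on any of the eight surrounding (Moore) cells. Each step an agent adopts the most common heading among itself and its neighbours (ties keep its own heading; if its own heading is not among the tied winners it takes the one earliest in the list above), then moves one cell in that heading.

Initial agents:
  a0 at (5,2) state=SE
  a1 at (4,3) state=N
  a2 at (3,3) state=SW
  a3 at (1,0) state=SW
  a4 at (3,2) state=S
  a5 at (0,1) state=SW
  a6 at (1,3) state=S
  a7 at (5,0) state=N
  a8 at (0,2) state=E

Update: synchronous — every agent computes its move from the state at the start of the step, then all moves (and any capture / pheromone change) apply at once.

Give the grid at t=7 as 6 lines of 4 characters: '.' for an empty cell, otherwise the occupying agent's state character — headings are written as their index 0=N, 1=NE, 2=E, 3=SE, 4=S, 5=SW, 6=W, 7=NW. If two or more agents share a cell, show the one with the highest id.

.5..
..5.
.55.
....
5.4.
....

t=1: a0@(0,3):SE a1@(3,3):N a2@(4,2):SW a3@(2,3):SW a4@(4,2):S a5@(1,0):SW a6@(2,3):S a7@(4,0):N a8@(0,3):E
t=2: a0@(1,0):SE a1@(2,3):N a2@(5,1):SW a3@(3,2):SW a4@(5,2):S a5@(2,3):SW a6@(3,2):SW a7@(3,0):N a8@(0,0):E
t=3: a0@(2,1):SE a1@(3,2):SW a2@(0,0):SW a3@(4,1):SW a4@(0,2):S a5@(3,2):SW a6@(4,1):SW a7@(2,0):N a8@(0,1):E
t=4: a0@(3,0):SW a1@(4,1):SW a2@(1,3):SW a3@(5,0):SW a4@(1,2):S a5@(4,1):SW a6@(5,0):SW a7@(1,0):N a8@(0,2):E
t=5: a0@(4,3):SW a1@(5,0):SW a2@(2,2):SW a3@(0,3):SW a4@(2,2):S a5@(5,0):SW a6@(0,3):SW a7@(0,0):N a8@(0,3):E
t=6: a0@(5,2):SW a1@(0,3):SW a2@(3,1):SW a3@(1,2):SW a4@(3,2):S a5@(0,3):SW a6@(1,2):SW a7@(1,3):SW a8@(1,2):SW
t=7: a0@(0,1):SW a1@(1,2):SW a2@(4,0):SW a3@(2,1):SW a4@(4,2):S a5@(1,2):SW a6@(2,1):SW a7@(2,2):SW a8@(2,1):SW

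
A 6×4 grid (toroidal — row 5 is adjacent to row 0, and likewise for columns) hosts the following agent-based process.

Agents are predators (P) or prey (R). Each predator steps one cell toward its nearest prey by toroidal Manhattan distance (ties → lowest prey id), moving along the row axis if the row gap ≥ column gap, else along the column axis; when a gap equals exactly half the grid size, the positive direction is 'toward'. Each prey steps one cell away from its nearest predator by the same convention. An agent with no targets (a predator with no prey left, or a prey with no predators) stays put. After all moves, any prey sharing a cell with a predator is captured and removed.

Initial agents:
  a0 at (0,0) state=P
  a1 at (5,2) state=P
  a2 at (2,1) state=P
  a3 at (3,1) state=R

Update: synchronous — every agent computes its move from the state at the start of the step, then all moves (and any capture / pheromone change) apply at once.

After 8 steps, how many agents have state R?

t=1: a0@(1,0):P a1@(4,2):P a2@(3,1):P a3@(4,1):R
t=2: a0@(2,0):P a1@(4,1):P a2@(4,1):P a3@(4,0):R
t=3: a0@(3,0):P a1@(4,0):P a2@(4,0):P a3@(4,3):R
t=4: a0@(4,0):P a1@(4,3):P a2@(4,3):P a3@(4,2):R
t=5: a0@(4,1):P a1@(4,2):P a2@(4,2):P
t=6: (unchanged — steady state)

0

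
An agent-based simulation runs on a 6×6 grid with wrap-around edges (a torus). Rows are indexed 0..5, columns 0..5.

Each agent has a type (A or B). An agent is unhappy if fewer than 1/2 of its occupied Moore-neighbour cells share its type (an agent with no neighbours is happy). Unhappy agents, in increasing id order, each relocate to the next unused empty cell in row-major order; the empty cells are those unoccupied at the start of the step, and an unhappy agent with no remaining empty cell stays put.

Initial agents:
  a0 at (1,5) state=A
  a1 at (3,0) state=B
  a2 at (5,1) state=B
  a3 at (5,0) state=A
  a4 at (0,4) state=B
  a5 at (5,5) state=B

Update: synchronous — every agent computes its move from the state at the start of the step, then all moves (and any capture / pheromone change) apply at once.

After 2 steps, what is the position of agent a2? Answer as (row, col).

t=1: a0@(0,0):A a1@(3,0):B a2@(0,1):B a3@(0,2):A a4@(0,4):B a5@(5,5):B
t=2: a0@(0,3):A a1@(3,0):B a2@(0,5):B a3@(1,0):A a4@(0,4):B a5@(5,5):B

(0, 5)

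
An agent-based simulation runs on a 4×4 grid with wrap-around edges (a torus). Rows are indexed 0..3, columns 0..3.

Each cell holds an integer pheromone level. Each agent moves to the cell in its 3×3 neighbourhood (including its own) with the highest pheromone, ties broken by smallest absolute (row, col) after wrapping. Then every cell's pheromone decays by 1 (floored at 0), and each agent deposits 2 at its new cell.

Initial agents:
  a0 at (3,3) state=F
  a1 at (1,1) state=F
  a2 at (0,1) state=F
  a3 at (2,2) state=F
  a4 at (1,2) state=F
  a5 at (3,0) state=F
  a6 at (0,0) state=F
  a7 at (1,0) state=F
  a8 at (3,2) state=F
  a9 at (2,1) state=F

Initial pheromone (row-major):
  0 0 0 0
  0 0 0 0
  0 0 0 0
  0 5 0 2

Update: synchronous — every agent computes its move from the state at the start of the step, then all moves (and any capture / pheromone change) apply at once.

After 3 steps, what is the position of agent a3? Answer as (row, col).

t=1: a0@(3,3) a1@(0,0) a2@(3,1) a3@(3,1) a4@(0,1) a5@(3,1) a6@(3,1) a7@(0,0) a8@(3,1) a9@(3,1) | pheromone: 4 2 0 0 / 0 0 0 0 / 0 0 0 0 / 0 16 0 3
t=2: a0@(0,0) a1@(3,1) a2@(3,1) a3@(3,1) a4@(3,1) a5@(3,1) a6@(3,1) a7@(3,1) a8@(3,1) a9@(3,1) | pheromone: 5 1 0 0 / 0 0 0 0 / 0 0 0 0 / 0 33 0 2
t=3: a0@(3,1) a1@(3,1) a2@(3,1) a3@(3,1) a4@(3,1) a5@(3,1) a6@(3,1) a7@(3,1) a8@(3,1) a9@(3,1) | pheromone: 4 0 0 0 / 0 0 0 0 / 0 0 0 0 / 0 52 0 1

(3, 1)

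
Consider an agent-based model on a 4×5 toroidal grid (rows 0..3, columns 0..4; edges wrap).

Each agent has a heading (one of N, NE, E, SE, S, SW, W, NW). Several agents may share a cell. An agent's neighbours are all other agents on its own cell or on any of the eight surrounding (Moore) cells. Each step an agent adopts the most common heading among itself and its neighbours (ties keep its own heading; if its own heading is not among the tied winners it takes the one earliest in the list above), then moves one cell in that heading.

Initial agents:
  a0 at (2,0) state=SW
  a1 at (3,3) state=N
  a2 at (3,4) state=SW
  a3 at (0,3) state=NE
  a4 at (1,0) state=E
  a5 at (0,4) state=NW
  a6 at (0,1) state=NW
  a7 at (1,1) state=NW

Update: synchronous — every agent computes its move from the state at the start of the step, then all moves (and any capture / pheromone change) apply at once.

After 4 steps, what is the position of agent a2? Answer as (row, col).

t=1: a0@(3,4):SW a1@(2,3):N a2@(0,3):SW a3@(3,4):NE a4@(0,4):NW a5@(3,3):NW a6@(3,0):NW a7@(0,0):NW
t=2: a0@(2,3):NW a1@(1,3):N a2@(1,2):SW a3@(2,3):NW a4@(3,3):NW a5@(2,2):NW a6@(2,4):NW a7@(3,4):NW
t=3: a0@(1,2):NW a1@(0,2):NW a2@(0,1):NW a3@(1,2):NW a4@(2,2):NW a5@(1,1):NW a6@(1,3):NW a7@(2,3):NW
t=4: a0@(0,1):NW a1@(3,1):NW a2@(3,0):NW a3@(0,1):NW a4@(1,1):NW a5@(0,0):NW a6@(0,2):NW a7@(1,2):NW

(3, 0)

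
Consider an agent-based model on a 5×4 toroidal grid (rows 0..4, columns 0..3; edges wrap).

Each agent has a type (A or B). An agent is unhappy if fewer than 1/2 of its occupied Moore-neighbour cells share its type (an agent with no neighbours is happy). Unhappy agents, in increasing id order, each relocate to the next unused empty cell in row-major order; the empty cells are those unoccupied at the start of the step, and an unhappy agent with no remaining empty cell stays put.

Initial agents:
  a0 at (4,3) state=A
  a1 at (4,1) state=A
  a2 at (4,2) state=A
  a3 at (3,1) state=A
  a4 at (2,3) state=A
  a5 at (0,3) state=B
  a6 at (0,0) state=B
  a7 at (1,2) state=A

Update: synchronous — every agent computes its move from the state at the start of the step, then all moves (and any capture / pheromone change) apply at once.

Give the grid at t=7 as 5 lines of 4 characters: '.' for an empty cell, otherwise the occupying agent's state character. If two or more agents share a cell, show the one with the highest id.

.AB.
B.A.
...A
.A..
.AA.

t=1: a0@(0,1):A a1@(4,1):A a2@(4,2):A a3@(3,1):A a4@(2,3):A a5@(0,2):B a6@(1,0):B a7@(1,2):A
t=2: a0@(0,1):A a1@(4,1):A a2@(4,2):A a3@(3,1):A a4@(2,3):A a5@(0,0):B a6@(0,3):B a7@(1,2):A
t=3: a0@(0,1):A a1@(4,1):A a2@(4,2):A a3@(3,1):A a4@(2,3):A a5@(0,2):B a6@(1,0):B a7@(1,2):A
t=4: a0@(0,1):A a1@(4,1):A a2@(4,2):A a3@(3,1):A a4@(2,3):A a5@(0,0):B a6@(0,3):B a7@(1,2):A
t=5: a0@(0,1):A a1@(4,1):A a2@(4,2):A a3@(3,1):A a4@(2,3):A a5@(0,2):B a6@(1,0):B a7@(1,2):A
t=6: a0@(0,1):A a1@(4,1):A a2@(4,2):A a3@(3,1):A a4@(2,3):A a5@(0,0):B a6@(0,3):B a7@(1,2):A
t=7: a0@(0,1):A a1@(4,1):A a2@(4,2):A a3@(3,1):A a4@(2,3):A a5@(0,2):B a6@(1,0):B a7@(1,2):A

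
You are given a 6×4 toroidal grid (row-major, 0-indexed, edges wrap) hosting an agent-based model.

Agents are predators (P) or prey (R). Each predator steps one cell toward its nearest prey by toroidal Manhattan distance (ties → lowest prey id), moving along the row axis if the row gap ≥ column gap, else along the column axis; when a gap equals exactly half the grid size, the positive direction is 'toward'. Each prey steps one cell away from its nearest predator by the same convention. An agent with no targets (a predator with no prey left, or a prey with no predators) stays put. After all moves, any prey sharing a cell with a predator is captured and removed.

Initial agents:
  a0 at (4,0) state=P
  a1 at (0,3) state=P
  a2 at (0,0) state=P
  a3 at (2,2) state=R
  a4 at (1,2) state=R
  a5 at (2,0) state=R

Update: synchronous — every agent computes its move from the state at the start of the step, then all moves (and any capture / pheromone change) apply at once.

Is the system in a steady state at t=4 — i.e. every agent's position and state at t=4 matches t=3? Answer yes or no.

t=1: a0@(3,0):P a1@(1,3):P a2@(1,0):P a3@(3,2):R a4@(2,2):R
t=2: a0@(3,1):P a1@(2,3):P a2@(1,1):P a4@(3,2):R
t=3: a0@(3,2):P a1@(3,3):P a2@(2,1):P
t=4: (unchanged — steady state)

yes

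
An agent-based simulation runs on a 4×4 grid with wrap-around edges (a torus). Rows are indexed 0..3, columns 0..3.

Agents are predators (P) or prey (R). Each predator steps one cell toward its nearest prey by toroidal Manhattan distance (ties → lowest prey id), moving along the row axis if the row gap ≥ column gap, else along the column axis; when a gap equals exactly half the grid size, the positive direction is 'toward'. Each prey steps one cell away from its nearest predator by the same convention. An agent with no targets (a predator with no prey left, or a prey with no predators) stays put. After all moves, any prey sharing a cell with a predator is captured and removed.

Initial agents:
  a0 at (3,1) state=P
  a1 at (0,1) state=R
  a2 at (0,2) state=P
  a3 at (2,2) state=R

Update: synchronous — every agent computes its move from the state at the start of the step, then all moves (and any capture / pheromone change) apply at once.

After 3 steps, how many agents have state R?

t=1: a0@(0,1):P a1@(1,1):R a2@(0,1):P a3@(1,2):R
t=2: a0@(1,1):P a1@(2,1):R a2@(1,1):P a3@(2,2):R
t=3: a0@(2,1):P a1@(3,1):R a2@(2,1):P a3@(3,2):R

2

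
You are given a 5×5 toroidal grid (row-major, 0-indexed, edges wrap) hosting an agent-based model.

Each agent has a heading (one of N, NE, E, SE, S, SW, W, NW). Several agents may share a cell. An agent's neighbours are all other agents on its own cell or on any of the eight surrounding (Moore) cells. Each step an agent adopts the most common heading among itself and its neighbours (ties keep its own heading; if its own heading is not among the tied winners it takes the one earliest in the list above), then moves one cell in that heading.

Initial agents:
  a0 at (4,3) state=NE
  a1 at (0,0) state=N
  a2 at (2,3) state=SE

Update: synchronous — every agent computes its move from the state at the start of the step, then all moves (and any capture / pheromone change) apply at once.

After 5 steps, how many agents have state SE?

t=1: a0@(3,4):NE a1@(4,0):N a2@(3,4):SE
t=2: a0@(2,0):NE a1@(3,0):N a2@(4,0):SE
t=3: a0@(1,1):NE a1@(2,0):N a2@(0,1):SE
t=4: a0@(0,2):NE a1@(1,0):N a2@(1,2):SE
t=5: a0@(4,3):NE a1@(0,0):N a2@(2,3):SE

1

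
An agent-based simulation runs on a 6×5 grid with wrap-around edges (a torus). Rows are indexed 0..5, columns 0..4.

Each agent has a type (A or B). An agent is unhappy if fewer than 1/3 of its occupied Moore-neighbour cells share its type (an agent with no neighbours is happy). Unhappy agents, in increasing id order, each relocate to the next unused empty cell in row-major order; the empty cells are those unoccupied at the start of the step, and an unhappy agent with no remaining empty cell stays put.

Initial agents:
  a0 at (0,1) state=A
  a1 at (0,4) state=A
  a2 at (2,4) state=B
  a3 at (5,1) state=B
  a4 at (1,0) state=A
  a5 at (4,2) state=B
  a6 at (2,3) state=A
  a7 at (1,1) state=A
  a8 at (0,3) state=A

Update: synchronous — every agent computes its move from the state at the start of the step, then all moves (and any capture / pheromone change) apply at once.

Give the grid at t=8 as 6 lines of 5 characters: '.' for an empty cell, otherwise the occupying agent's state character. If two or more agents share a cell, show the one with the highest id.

t=1: a0@(0,1):A a1@(0,4):A a2@(0,0):B a3@(5,1):B a4@(1,0):A a5@(4,2):B a6@(0,2):A a7@(1,1):A a8@(0,3):A
t=2: a0@(0,1):A a1@(0,4):A a2@(1,2):B a3@(5,1):B a4@(1,0):A a5@(4,2):B a6@(0,2):A a7@(1,1):A a8@(0,3):A
t=3: a0@(0,1):A a1@(0,4):A a2@(0,0):B a3@(5,1):B a4@(1,0):A a5@(4,2):B a6@(0,2):A a7@(1,1):A a8@(0,3):A
t=4: a0@(0,1):A a1@(0,4):A a2@(1,2):B a3@(5,1):B a4@(1,0):A a5@(4,2):B a6@(0,2):A a7@(1,1):A a8@(0,3):A
t=5: a0@(0,1):A a1@(0,4):A a2@(0,0):B a3@(5,1):B a4@(1,0):A a5@(4,2):B a6@(0,2):A a7@(1,1):A a8@(0,3):A
t=6: a0@(0,1):A a1@(0,4):A a2@(1,2):B a3@(5,1):B a4@(1,0):A a5@(4,2):B a6@(0,2):A a7@(1,1):A a8@(0,3):A
t=7: a0@(0,1):A a1@(0,4):A a2@(0,0):B a3@(5,1):B a4@(1,0):A a5@(4,2):B a6@(0,2):A a7@(1,1):A a8@(0,3):A
t=8: a0@(0,1):A a1@(0,4):A a2@(1,2):B a3@(5,1):B a4@(1,0):A a5@(4,2):B a6@(0,2):A a7@(1,1):A a8@(0,3):A

.AAAA
AAB..
.....
.....
..B..
.B...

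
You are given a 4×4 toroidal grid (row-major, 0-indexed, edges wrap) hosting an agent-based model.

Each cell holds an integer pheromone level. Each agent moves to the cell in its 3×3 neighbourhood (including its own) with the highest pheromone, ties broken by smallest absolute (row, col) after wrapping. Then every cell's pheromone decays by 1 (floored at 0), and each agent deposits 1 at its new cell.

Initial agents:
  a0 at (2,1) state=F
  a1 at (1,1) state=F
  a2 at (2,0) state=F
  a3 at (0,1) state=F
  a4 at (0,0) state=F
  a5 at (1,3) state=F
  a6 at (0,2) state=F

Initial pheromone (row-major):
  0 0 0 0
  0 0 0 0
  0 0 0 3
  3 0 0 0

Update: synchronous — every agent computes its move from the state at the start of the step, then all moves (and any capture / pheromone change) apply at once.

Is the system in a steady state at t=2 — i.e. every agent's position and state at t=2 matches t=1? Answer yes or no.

no

t=1: a0@(3,0) a1@(0,0) a2@(2,3) a3@(3,0) a4@(3,0) a5@(2,3) a6@(0,1) | pheromone: 1 1 0 0 / 0 0 0 0 / 0 0 0 4 / 5 0 0 0
t=2: a0@(3,0) a1@(3,0) a2@(3,0) a3@(3,0) a4@(3,0) a5@(3,0) a6@(3,0) | pheromone: 0 0 0 0 / 0 0 0 0 / 0 0 0 3 / 11 0 0 0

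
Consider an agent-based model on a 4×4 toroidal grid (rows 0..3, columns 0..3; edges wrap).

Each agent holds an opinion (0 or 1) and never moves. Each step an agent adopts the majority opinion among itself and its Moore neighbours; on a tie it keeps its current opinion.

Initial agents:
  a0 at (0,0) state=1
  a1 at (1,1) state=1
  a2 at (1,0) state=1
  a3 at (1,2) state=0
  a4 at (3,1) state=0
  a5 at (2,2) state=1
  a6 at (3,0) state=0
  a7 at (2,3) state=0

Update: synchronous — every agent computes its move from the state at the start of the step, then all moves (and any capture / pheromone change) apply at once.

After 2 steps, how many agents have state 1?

3

t=1: a0@(0,0):1 a1@(1,1):1 a2@(1,0):1 a3@(1,2):0 a4@(3,1):0 a5@(2,2):0 a6@(3,0):0 a7@(2,3):0
t=2: (unchanged — steady state)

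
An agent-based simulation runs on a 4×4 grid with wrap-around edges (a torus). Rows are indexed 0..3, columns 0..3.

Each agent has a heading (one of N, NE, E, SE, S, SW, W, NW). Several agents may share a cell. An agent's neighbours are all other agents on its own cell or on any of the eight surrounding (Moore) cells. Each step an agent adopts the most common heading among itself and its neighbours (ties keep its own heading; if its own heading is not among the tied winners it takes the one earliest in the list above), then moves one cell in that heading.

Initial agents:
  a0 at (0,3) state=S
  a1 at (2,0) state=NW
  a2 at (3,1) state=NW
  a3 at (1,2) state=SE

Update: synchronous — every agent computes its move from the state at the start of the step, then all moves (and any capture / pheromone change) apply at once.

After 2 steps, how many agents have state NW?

t=1: a0@(1,3):S a1@(1,3):NW a2@(2,0):NW a3@(2,3):SE
t=2: a0@(0,2):NW a1@(0,2):NW a2@(1,3):NW a3@(1,2):NW

4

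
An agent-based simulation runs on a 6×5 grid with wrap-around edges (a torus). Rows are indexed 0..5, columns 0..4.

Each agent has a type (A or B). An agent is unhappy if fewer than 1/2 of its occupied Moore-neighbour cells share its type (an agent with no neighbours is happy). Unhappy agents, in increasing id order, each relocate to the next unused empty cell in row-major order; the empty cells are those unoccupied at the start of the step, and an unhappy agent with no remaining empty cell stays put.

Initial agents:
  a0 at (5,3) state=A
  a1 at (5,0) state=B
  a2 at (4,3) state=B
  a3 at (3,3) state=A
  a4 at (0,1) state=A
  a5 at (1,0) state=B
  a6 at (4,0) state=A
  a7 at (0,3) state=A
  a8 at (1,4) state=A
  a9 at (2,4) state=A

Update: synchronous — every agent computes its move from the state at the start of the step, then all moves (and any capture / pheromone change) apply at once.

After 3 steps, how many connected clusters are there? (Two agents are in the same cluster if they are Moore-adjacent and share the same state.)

2

t=1: a0@(5,3):A a1@(0,0):B a2@(0,2):B a3@(3,3):A a4@(0,4):A a5@(1,1):B a6@(1,2):A a7@(0,3):A a8@(1,4):A a9@(2,4):A
t=2: a0@(5,3):A a1@(0,1):B a2@(1,0):B a3@(3,3):A a4@(0,4):A a5@(1,1):B a6@(1,3):A a7@(0,3):A a8@(1,4):A a9@(2,4):A
t=3: a0@(5,3):A a1@(0,1):B a2@(0,0):B a3@(3,3):A a4@(0,4):A a5@(1,1):B a6@(1,3):A a7@(0,3):A a8@(1,4):A a9@(2,4):A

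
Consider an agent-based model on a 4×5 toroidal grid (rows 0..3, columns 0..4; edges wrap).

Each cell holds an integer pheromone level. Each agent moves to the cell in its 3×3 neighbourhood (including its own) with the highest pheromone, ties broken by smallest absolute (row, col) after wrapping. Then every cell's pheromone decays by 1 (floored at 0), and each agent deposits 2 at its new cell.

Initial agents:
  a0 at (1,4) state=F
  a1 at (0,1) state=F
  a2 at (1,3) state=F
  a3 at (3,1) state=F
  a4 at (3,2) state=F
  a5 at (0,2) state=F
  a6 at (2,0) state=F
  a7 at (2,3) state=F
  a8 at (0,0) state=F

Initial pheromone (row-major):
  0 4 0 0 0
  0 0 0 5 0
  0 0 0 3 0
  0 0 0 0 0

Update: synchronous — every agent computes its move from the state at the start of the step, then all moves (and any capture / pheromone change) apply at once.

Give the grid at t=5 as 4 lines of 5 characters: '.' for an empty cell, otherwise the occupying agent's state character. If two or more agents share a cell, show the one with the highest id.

.F...
...F.
.....
.....

t=1: a0@(1,3) a1@(0,1) a2@(1,3) a3@(0,1) a4@(0,1) a5@(1,3) a6@(1,0) a7@(1,3) a8@(0,1) | pheromone: 0 11 0 0 0 / 2 0 0 12 0 / 0 0 0 2 0 / 0 0 0 0 0
t=2: a0@(1,3) a1@(0,1) a2@(1,3) a3@(0,1) a4@(0,1) a5@(1,3) a6@(0,1) a7@(1,3) a8@(0,1) | pheromone: 0 20 0 0 0 / 1 0 0 19 0 / 0 0 0 1 0 / 0 0 0 0 0
t=3: a0@(1,3) a1@(0,1) a2@(1,3) a3@(0,1) a4@(0,1) a5@(1,3) a6@(0,1) a7@(1,3) a8@(0,1) | pheromone: 0 29 0 0 0 / 0 0 0 26 0 / 0 0 0 0 0 / 0 0 0 0 0
t=4: a0@(1,3) a1@(0,1) a2@(1,3) a3@(0,1) a4@(0,1) a5@(1,3) a6@(0,1) a7@(1,3) a8@(0,1) | pheromone: 0 38 0 0 0 / 0 0 0 33 0 / 0 0 0 0 0 / 0 0 0 0 0
t=5: a0@(1,3) a1@(0,1) a2@(1,3) a3@(0,1) a4@(0,1) a5@(1,3) a6@(0,1) a7@(1,3) a8@(0,1) | pheromone: 0 47 0 0 0 / 0 0 0 40 0 / 0 0 0 0 0 / 0 0 0 0 0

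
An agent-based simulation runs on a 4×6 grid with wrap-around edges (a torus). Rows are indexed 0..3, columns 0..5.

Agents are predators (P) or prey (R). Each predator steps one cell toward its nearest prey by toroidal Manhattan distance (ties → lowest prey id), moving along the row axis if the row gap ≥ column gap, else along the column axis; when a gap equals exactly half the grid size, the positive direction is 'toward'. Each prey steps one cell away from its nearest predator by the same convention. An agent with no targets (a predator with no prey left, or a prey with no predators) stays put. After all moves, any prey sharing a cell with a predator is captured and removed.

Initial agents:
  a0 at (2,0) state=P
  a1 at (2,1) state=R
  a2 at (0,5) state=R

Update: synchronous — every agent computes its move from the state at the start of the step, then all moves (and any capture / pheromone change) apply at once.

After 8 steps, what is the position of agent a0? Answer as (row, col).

(2, 2)

t=1: a0@(2,1):P a1@(2,2):R a2@(3,5):R
t=2: a0@(2,2):P a1@(2,3):R a2@(3,4):R
t=3: a0@(2,3):P a1@(2,4):R a2@(3,5):R
t=4: a0@(2,4):P a1@(2,5):R a2@(3,0):R
t=5: a0@(2,5):P a1@(2,0):R a2@(3,1):R
t=6: a0@(2,0):P a1@(2,1):R a2@(3,2):R
t=7: a0@(2,1):P a1@(2,2):R a2@(3,3):R
t=8: a0@(2,2):P a1@(2,3):R a2@(3,4):R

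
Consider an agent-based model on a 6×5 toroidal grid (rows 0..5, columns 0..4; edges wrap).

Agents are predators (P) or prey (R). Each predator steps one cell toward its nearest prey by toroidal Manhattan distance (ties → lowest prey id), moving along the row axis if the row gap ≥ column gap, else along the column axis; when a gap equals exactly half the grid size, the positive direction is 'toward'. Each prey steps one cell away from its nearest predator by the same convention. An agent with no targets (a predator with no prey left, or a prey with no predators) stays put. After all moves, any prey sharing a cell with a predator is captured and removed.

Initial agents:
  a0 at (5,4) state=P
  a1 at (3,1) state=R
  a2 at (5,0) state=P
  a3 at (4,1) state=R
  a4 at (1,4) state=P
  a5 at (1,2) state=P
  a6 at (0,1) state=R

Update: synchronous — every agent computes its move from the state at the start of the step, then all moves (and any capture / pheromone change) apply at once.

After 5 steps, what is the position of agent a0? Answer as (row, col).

t=1: a0@(5,0):P a1@(2,1):R a2@(4,0):P a3@(3,1):R a4@(1,0):P a5@(0,2):P a6@(1,1):R
t=2: a0@(4,0):P a1@(3,1):R a2@(3,0):P a3@(2,1):R a4@(1,1):P a5@(1,2):P
t=3: a0@(3,0):P a1@(3,2):R a2@(3,1):P a4@(2,1):P a5@(2,2):P
t=4: a0@(3,1):P a1@(3,3):R a2@(3,2):P a4@(3,1):P a5@(3,2):P
t=5: a0@(3,2):P a1@(3,4):R a2@(3,3):P a4@(3,2):P a5@(3,3):P

(3, 2)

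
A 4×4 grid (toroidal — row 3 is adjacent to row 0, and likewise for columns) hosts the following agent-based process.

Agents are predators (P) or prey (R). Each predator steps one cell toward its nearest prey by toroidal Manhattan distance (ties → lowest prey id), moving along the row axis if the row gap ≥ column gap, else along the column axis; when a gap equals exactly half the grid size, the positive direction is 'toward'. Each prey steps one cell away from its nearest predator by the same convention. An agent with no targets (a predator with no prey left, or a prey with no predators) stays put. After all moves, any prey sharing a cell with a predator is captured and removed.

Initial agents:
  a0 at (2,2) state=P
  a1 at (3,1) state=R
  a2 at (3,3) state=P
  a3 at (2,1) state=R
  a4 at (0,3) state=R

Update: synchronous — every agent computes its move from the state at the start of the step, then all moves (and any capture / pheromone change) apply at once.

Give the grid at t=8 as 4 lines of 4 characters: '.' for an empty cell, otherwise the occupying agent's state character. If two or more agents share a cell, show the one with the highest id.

....
....
.RP.
.R..

t=1: a0@(2,1):P a1@(0,1):R a2@(0,3):P a3@(2,0):R a4@(1,3):R
t=2: a0@(2,0):P a1@(3,1):R a2@(1,3):P a3@(2,3):R a4@(2,3):R
t=3: a0@(2,3):P a1@(0,1):R a2@(2,3):P a3@(2,2):R a4@(2,2):R
t=4: a0@(2,2):P a1@(3,1):R a2@(2,2):P a3@(2,1):R a4@(2,1):R
t=5: a0@(2,1):P a1@(0,1):R a2@(2,1):P a3@(2,0):R a4@(2,0):R
t=6: a0@(2,0):P a1@(3,1):R a2@(2,0):P a3@(2,3):R a4@(2,3):R
t=7: a0@(2,3):P a1@(0,1):R a2@(2,3):P a3@(2,2):R a4@(2,2):R
t=8: a0@(2,2):P a1@(3,1):R a2@(2,2):P a3@(2,1):R a4@(2,1):R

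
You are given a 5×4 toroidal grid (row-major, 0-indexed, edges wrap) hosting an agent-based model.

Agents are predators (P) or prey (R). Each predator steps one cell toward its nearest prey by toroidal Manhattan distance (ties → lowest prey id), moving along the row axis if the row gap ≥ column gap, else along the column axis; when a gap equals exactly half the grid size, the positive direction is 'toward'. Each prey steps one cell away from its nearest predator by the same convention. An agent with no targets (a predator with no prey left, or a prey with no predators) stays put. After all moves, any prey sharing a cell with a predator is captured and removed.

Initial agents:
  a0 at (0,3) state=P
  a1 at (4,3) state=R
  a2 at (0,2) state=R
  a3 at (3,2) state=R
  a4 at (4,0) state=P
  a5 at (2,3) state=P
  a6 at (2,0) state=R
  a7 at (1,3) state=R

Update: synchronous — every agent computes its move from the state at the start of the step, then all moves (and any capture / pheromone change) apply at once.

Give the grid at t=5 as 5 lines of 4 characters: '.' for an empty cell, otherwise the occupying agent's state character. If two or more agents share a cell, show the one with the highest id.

t=1: a0@(4,3):P a1@(3,3):R a2@(0,1):R a3@(4,2):R a4@(4,3):P a5@(2,0):P a6@(2,1):R a7@(2,3):R
t=2: a0@(3,3):P a1@(2,3):R a2@(0,0):R a3@(4,1):R a4@(3,3):P a5@(2,1):P a6@(2,2):R a7@(2,2):R
t=3: a0@(2,3):P a1@(1,3):R a2@(1,0):R a3@(0,1):R a4@(2,3):P a5@(2,2):P
t=4: a0@(1,3):P a1@(0,3):R a2@(0,0):R a3@(4,1):R a4@(1,3):P a5@(1,2):P
t=5: a0@(0,3):P a1@(4,3):R a2@(4,0):R a3@(3,1):R a4@(0,3):P a5@(0,2):P

..PP
....
....
.R..
R..R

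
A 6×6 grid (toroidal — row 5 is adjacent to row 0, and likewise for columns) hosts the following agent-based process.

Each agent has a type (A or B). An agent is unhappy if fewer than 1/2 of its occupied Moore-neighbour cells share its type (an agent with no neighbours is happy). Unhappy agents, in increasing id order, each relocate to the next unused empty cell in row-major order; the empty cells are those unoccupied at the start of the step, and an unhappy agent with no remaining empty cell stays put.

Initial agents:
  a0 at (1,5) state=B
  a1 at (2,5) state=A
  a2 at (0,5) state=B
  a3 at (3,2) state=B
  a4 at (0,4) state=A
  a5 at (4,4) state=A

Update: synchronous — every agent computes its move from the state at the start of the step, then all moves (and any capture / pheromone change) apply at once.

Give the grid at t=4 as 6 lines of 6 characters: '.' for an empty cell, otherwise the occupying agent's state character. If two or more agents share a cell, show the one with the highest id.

t=1: a0@(0,0):B a1@(0,1):A a2@(0,5):B a3@(3,2):B a4@(0,2):A a5@(4,4):A
t=2: (unchanged — steady state)

BAA..B
......
......
..B...
....A.
......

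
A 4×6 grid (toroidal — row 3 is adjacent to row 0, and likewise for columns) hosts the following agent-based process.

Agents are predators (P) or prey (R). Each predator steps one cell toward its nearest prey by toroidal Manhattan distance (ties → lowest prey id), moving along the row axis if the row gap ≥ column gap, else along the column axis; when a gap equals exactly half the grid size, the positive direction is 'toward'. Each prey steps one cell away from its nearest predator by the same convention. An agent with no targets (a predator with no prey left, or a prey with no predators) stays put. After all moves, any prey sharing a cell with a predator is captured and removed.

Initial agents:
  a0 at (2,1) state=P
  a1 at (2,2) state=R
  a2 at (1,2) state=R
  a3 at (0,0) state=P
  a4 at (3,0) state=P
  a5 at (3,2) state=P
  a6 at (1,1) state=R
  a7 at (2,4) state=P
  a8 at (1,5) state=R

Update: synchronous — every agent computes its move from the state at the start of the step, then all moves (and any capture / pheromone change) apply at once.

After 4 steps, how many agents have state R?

2

t=1: a0@(2,2):P a2@(0,2):R a3@(1,0):P a4@(3,1):P a5@(2,2):P a6@(0,1):R a7@(2,3):P a8@(2,5):R
t=2: a0@(3,2):P a3@(0,0):P a4@(0,1):P a5@(3,2):P a6@(1,1):R a7@(2,4):P a8@(3,5):R
t=3: a0@(0,2):P a3@(1,0):P a4@(1,1):P a5@(0,2):P a6@(2,1):R a7@(3,4):P a8@(2,5):R
t=4: a0@(1,2):P a3@(2,0):P a4@(2,1):P a5@(1,2):P a6@(3,1):R a7@(2,4):P a8@(3,5):R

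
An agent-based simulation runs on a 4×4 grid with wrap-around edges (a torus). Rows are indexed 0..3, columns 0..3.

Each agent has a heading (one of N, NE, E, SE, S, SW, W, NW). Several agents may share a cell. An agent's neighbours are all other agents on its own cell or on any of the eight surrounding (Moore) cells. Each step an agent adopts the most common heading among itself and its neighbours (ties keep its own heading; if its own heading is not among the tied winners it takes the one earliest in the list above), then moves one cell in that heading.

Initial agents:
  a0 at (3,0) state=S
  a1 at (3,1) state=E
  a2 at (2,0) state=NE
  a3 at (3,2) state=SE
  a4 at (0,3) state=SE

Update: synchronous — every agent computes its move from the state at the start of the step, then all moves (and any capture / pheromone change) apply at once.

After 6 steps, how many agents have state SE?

5

t=1: a0@(0,0):S a1@(3,2):E a2@(1,1):NE a3@(0,3):SE a4@(1,0):SE
t=2: a0@(1,1):SE a1@(3,3):E a2@(0,2):NE a3@(1,0):SE a4@(2,1):SE
t=3: a0@(2,2):SE a1@(3,0):E a2@(3,3):NE a3@(2,1):SE a4@(3,2):SE
t=4: a0@(3,3):SE a1@(3,1):E a2@(0,0):SE a3@(3,2):SE a4@(0,3):SE
t=5: a0@(0,0):SE a1@(0,2):SE a2@(1,1):SE a3@(0,3):SE a4@(1,0):SE
t=6: a0@(1,1):SE a1@(1,3):SE a2@(2,2):SE a3@(1,0):SE a4@(2,1):SE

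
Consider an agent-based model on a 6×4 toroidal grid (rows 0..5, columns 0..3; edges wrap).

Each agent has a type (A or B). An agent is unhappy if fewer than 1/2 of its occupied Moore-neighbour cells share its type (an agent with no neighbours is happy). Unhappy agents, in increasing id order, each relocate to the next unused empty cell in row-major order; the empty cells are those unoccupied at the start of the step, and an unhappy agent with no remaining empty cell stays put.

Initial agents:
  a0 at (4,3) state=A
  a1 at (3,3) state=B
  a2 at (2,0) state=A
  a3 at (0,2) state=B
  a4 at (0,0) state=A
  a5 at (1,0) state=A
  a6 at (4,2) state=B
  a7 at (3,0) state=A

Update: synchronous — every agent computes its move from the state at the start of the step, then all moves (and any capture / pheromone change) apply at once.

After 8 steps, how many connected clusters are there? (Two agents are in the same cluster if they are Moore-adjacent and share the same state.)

t=1: a0@(0,1):A a1@(0,3):B a2@(2,0):A a3@(0,2):B a4@(0,0):A a5@(1,0):A a6@(4,2):B a7@(3,0):A
t=2: a0@(0,1):A a1@(1,1):B a2@(2,0):A a3@(0,2):B a4@(0,0):A a5@(1,0):A a6@(4,2):B a7@(3,0):A
t=3: a0@(0,1):A a1@(0,3):B a2@(2,0):A a3@(0,2):B a4@(0,0):A a5@(1,0):A a6@(4,2):B a7@(3,0):A
t=4: a0@(0,1):A a1@(1,1):B a2@(2,0):A a3@(0,2):B a4@(0,0):A a5@(1,0):A a6@(4,2):B a7@(3,0):A
t=5: a0@(0,1):A a1@(0,3):B a2@(2,0):A a3@(0,2):B a4@(0,0):A a5@(1,0):A a6@(4,2):B a7@(3,0):A
t=6: a0@(0,1):A a1@(1,1):B a2@(2,0):A a3@(0,2):B a4@(0,0):A a5@(1,0):A a6@(4,2):B a7@(3,0):A
t=7: a0@(0,1):A a1@(0,3):B a2@(2,0):A a3@(0,2):B a4@(0,0):A a5@(1,0):A a6@(4,2):B a7@(3,0):A
t=8: a0@(0,1):A a1@(1,1):B a2@(2,0):A a3@(0,2):B a4@(0,0):A a5@(1,0):A a6@(4,2):B a7@(3,0):A

3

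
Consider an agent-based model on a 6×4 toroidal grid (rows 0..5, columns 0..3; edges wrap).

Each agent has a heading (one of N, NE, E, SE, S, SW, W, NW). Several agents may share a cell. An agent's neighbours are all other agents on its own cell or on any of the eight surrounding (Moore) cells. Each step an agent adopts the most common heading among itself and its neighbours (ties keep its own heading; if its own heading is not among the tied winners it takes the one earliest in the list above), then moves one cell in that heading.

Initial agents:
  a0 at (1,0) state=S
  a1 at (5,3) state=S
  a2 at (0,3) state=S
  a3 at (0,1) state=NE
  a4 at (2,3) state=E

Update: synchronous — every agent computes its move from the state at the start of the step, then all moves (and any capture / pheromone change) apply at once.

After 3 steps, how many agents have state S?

5

t=1: a0@(2,0):S a1@(0,3):S a2@(1,3):S a3@(5,2):NE a4@(2,0):E
t=2: a0@(3,0):S a1@(1,3):S a2@(2,3):S a3@(4,3):NE a4@(3,0):S
t=3: a0@(4,0):S a1@(2,3):S a2@(3,3):S a3@(5,3):S a4@(4,0):S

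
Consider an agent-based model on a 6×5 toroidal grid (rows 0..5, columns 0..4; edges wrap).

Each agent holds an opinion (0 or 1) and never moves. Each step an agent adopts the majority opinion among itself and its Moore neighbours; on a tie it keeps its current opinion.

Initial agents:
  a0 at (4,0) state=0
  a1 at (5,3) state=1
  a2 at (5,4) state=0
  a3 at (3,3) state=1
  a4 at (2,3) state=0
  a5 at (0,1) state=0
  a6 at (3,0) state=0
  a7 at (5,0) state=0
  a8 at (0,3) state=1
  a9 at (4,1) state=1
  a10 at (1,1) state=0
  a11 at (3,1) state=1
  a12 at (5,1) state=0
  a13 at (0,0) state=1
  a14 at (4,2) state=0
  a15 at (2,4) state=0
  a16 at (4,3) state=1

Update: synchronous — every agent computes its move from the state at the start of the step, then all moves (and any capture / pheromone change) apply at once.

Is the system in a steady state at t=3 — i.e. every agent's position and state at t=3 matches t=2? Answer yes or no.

t=1: a0@(4,0):0 a1@(5,3):1 a2@(5,4):1 a3@(3,3):0 a4@(2,3):0 a5@(0,1):0 a6@(3,0):0 a7@(5,0):0 a8@(0,3):1 a9@(4,1):0 a10@(1,1):0 a11@(3,1):0 a12@(5,1):0 a13@(0,0):0 a14@(4,2):1 a15@(2,4):0 a16@(4,3):1
t=2: a0@(4,0):0 a1@(5,3):1 a2@(5,4):1 a3@(3,3):0 a4@(2,3):0 a5@(0,1):0 a6@(3,0):0 a7@(5,0):0 a8@(0,3):1 a9@(4,1):0 a10@(1,1):0 a11@(3,1):0 a12@(5,1):0 a13@(0,0):0 a14@(4,2):0 a15@(2,4):0 a16@(4,3):1
t=3: (unchanged — steady state)

yes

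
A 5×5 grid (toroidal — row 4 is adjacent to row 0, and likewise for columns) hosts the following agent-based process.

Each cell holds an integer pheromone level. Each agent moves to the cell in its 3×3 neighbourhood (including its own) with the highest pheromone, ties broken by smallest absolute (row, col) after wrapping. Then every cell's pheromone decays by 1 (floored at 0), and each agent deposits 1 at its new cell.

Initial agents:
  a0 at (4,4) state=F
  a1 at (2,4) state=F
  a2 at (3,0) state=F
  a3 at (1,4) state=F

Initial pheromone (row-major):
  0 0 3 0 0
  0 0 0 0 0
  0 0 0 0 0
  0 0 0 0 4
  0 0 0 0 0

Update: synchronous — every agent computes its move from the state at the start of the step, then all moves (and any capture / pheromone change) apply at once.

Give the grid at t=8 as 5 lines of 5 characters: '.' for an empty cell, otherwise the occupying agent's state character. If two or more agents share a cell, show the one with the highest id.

t=1: a0@(3,4) a1@(3,4) a2@(3,4) a3@(0,0) | pheromone: 1 0 2 0 0 / 0 0 0 0 0 / 0 0 0 0 0 / 0 0 0 0 6 / 0 0 0 0 0
t=2: a0@(3,4) a1@(3,4) a2@(3,4) a3@(0,0) | pheromone: 1 0 1 0 0 / 0 0 0 0 0 / 0 0 0 0 0 / 0 0 0 0 8 / 0 0 0 0 0
t=3: a0@(3,4) a1@(3,4) a2@(3,4) a3@(0,0) | pheromone: 1 0 0 0 0 / 0 0 0 0 0 / 0 0 0 0 0 / 0 0 0 0 10 / 0 0 0 0 0
t=4: a0@(3,4) a1@(3,4) a2@(3,4) a3@(0,0) | pheromone: 1 0 0 0 0 / 0 0 0 0 0 / 0 0 0 0 0 / 0 0 0 0 12 / 0 0 0 0 0
t=5: a0@(3,4) a1@(3,4) a2@(3,4) a3@(0,0) | pheromone: 1 0 0 0 0 / 0 0 0 0 0 / 0 0 0 0 0 / 0 0 0 0 14 / 0 0 0 0 0
t=6: a0@(3,4) a1@(3,4) a2@(3,4) a3@(0,0) | pheromone: 1 0 0 0 0 / 0 0 0 0 0 / 0 0 0 0 0 / 0 0 0 0 16 / 0 0 0 0 0
t=7: a0@(3,4) a1@(3,4) a2@(3,4) a3@(0,0) | pheromone: 1 0 0 0 0 / 0 0 0 0 0 / 0 0 0 0 0 / 0 0 0 0 18 / 0 0 0 0 0
t=8: a0@(3,4) a1@(3,4) a2@(3,4) a3@(0,0) | pheromone: 1 0 0 0 0 / 0 0 0 0 0 / 0 0 0 0 0 / 0 0 0 0 20 / 0 0 0 0 0

F....
.....
.....
....F
.....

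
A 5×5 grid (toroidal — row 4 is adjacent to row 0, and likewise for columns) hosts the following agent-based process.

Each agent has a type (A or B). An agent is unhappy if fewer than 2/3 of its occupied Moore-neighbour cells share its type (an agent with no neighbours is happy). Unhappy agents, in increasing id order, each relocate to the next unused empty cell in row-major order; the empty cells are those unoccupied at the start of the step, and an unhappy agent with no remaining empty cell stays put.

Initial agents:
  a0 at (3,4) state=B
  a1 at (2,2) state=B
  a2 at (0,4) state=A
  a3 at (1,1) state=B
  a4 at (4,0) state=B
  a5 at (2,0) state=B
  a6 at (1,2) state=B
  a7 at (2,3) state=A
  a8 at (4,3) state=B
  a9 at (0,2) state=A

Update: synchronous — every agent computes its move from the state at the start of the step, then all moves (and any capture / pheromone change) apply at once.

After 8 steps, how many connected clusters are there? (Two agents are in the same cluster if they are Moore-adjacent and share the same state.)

t=1: a0@(3,4):B a1@(2,2):B a2@(0,0):A a3@(1,1):B a4@(0,1):B a5@(2,0):B a6@(0,3):B a7@(1,0):A a8@(1,3):B a9@(1,4):A
t=2: a0@(3,4):B a1@(2,2):B a2@(0,2):A a3@(0,4):B a4@(1,2):B a5@(2,1):B a6@(2,3):B a7@(2,4):A a8@(1,3):B a9@(3,0):A
t=3: a0@(0,0):B a1@(2,2):B a2@(0,1):A a3@(0,4):B a4@(1,2):B a5@(2,1):B a6@(2,3):B a7@(0,3):A a8@(1,3):B a9@(1,0):A
t=4: a0@(0,2):B a1@(2,2):B a2@(1,1):A a3@(1,4):B a4@(1,2):B a5@(2,1):B a6@(2,3):B a7@(2,0):A a8@(1,3):B a9@(2,4):A
t=5: a0@(0,2):B a1@(2,2):B a2@(0,0):A a3@(0,1):B a4@(1,2):B a5@(0,3):B a6@(2,3):B a7@(0,4):A a8@(1,3):B a9@(1,0):A
t=6: a0@(0,2):B a1@(2,2):B a2@(0,0):A a3@(1,1):B a4@(1,2):B a5@(0,3):B a6@(2,3):B a7@(1,4):A a8@(1,3):B a9@(1,0):A
t=7: a0@(0,2):B a1@(2,2):B a2@(0,0):A a3@(0,1):B a4@(1,2):B a5@(0,3):B a6@(2,3):B a7@(0,4):A a8@(1,3):B a9@(1,0):A
t=8: a0@(0,2):B a1@(2,2):B a2@(0,0):A a3@(1,1):B a4@(1,2):B a5@(0,3):B a6@(2,3):B a7@(1,4):A a8@(1,3):B a9@(1,0):A

2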